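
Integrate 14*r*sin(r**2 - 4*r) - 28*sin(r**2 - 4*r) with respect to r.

-7*cos(r**2 - 4*r) + C

Let u = r**2 - 4*r, so du = (2*r - 4) dr.
Rewriting, the integral becomes 7·∫ sin(u) du = 7·-cos(u).
Substituting back, u = r**2 - 4*r.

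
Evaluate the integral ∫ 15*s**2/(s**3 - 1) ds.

Let u = s**3 - 1, so du = (3*s**2) ds.
Rewriting, the integral becomes 5·∫ 1/u du = 5·log(u).
Substituting back, u = s**3 - 1.

5*log(s**3 - 1) + C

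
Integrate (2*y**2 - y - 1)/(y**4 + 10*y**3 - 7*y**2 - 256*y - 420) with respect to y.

Factor the denominator: (y - 5)*(y + 2)*(y + 6)*(y + 7).
Partial-fraction decomposition: -26/(15*(y + 7)) + 7/(4*(y + 6)) - 9/(140*(y + 2)) + 1/(21*(y - 5)).
Integrate each term: A/(y−a) contributes A·log|y−a|.

log(y - 5)/21 - 9*log(y + 2)/140 + 7*log(y + 6)/4 - 26*log(y + 7)/15 + C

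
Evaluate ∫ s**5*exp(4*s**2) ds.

Let u = s², du = 2s ds; rewrite as (1/2)∫ u^2·exp(4u) du.
Now integrate by parts 2 times.

(8*s**4 - 4*s**2 + 1)*exp(4*s**2)/64 + C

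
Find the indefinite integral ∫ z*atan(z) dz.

z**2*atan(z)/2 - z/2 + atan(z)/2 + C

Use integration by parts with u = arctan(z), dv = z dz.
Then du = 1/(z**2 + 1) dz.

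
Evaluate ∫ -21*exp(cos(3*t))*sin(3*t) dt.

7*exp(cos(3*t)) + C

Let u = cos(3*t), so du = (-3*sin(3*t)) dt.
Rewriting, the integral becomes 7·∫ e^u du = 7·e^u.
Substituting back, u = cos(3*t).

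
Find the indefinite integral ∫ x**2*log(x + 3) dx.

x**3*log(x + 3)/3 - x**3/9 + x**2/2 - 3*x + 9*log(x + 3) + C

Use integration by parts with u = log(x + 3), dv = x**2 dx.
Then du = 1/(x + 3) dx and v = x**3/3.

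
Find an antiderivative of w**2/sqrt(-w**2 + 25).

-w*sqrt(-w**2 + 25)/2 + 25*asin(w/5)/2 + C

Substitute w = 5·sin(θ), so dw = 5·cos(θ) dθ and the radical becomes sqrt(-w**2 + 25) = 5·cos(θ) by the Pythagorean identity.
Integrate the resulting trig expression in θ, then back-substitute θ = asin(w/5), sin(θ) = w/5, cos(θ) = sqrt(-w**2 + 25)/5 (absorbing any constant into C).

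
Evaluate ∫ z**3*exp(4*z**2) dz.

Let u = z², du = 2z dz; rewrite as (1/2)∫ u^1·exp(4u) du.
Now integrate by parts 1 time.

(4*z**2 - 1)*exp(4*z**2)/32 + C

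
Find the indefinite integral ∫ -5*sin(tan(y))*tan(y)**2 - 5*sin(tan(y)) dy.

5*cos(tan(y)) + C

Let u = tan(y), so du = (tan(y)**2 + 1) dy.
Rewriting, the integral becomes -5·∫ sin(u) du = -5·-cos(u).
Substituting back, u = tan(y).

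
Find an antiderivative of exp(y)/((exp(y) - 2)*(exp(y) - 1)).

Let u = e^y, du = e^y dy.
The integral becomes ∫ du/((u-1)(u-2)); decompose into partial fractions.

log(exp(y) - 2) - log(exp(y) - 1) + C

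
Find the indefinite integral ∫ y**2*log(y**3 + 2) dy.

Let u = y**3 + 2, so du = (3*y**2) dy.
The integral becomes (1/3)·∫ log(u) du; integrate by parts with u′=log(u), dv′=du.

y**3*log(y**3 + 2)/3 - y**3/3 + 2*log(y**3 + 2)/3 + C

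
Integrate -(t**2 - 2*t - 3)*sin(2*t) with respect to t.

Use integration by parts with u = t**2 - 2*t - 3, dv = -sin(2*t) dt, so v = cos(2*t)/2.
Apply parts 2 times (tabular method): alternate signs, differentiate u down to 0, integrate dv up.

t**2*cos(2*t)/2 - t*sin(2*t)/2 - t*cos(2*t) + sin(2*t)/2 - 7*cos(2*t)/4 + C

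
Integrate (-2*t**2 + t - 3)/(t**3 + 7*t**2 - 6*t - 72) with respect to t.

Factor the denominator: (t - 3)*(t + 4)*(t + 6).
Partial-fraction decomposition: -9/(2*(t + 6)) + 39/(14*(t + 4)) - 2/(7*(t - 3)).
Integrate each term: A/(t−a) contributes A·log|t−a|.

-2*log(t - 3)/7 + 39*log(t + 4)/14 - 9*log(t + 6)/2 + C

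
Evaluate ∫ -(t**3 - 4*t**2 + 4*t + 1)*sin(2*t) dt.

Use integration by parts with u = t**3 - 4*t**2 + 4*t + 1, dv = -sin(2*t) dt, so v = cos(2*t)/2.
Apply parts 3 times (tabular method): alternate signs, differentiate u down to 0, integrate dv up.

t**3*cos(2*t)/2 - 3*t**2*sin(2*t)/4 - 2*t**2*cos(2*t) + 2*t*sin(2*t) + 5*t*cos(2*t)/4 - 5*sin(2*t)/8 + 3*cos(2*t)/2 + C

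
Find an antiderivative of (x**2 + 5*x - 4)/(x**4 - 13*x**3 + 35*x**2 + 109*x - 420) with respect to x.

Factor the denominator: (x - 7)*(x - 5)*(x - 4)*(x + 3).
Partial-fraction decomposition: 1/(56*(x + 3)) + 32/(21*(x - 4)) - 23/(8*(x - 5)) + 4/(3*(x - 7)).
Integrate each term: A/(x−a) contributes A·log|x−a|.

4*log(x - 7)/3 - 23*log(x - 5)/8 + 32*log(x - 4)/21 + log(x + 3)/56 + C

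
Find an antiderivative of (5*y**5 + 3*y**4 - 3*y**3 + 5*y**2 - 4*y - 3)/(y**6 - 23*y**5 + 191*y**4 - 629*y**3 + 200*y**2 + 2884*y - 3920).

Factor the denominator: (y - 7)**2*(y - 5)*(y - 4)*(y - 2)*(y + 2).
Partial-fraction decomposition: 1/(216*(y + 2)) + 193/(600*(y - 2)) - 1919/(36*(y - 4)) + 2461/(12*(y - 5)) - 397181/(2700*(y - 7)) + 3349/(10*(y - 7)**2).
Integrate each term; A/(y−a) gives A·log|y−a|; A/(y−a)² gives −A/(y−a).

-397181*log(y - 7)/2700 + 2461*log(y - 5)/12 - 1919*log(y - 4)/36 + 193*log(y - 2)/600 + log(y + 2)/216 - 3349/(10*y - 70) + C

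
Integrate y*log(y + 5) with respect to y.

y**2*log(y + 5)/2 - y**2/4 + 5*y/2 - 25*log(y + 5)/2 + C

Use integration by parts with u = log(y + 5), dv = y dy.
Then du = 1/(y + 5) dy and v = y**2/2.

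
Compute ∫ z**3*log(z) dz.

Use integration by parts with u = log(z), dv = z**3 dz.
Then du = 1/z dz and v = z**4/4.

z**4*log(z)/4 - z**4/16 + C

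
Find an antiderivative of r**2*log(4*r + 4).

r**3*log(4*r + 4)/3 - r**3/9 + r**2/6 - r/3 + log(r + 1)/3 + C

Use integration by parts with u = log(4*r + 4), dv = r**2 dr.
Then du = 4/(4*r + 4) dr and v = r**3/3.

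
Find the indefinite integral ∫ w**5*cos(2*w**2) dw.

Let u = w², du = 2w dw; rewrite as (1/2)∫ u^2·cos(2u) du.
Now integrate by parts 2 times.

w**4*sin(2*w**2)/4 + w**2*cos(2*w**2)/4 - sin(2*w**2)/8 + C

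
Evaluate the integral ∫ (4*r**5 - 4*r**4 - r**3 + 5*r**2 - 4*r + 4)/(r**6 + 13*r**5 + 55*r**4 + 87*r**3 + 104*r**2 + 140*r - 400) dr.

log(r - 1)/225 + 1239*log(r + 4)/25 - 343096*log(r + 5)/7569 - 2474*log(r**2 + 4)/21025 + 2336*atan(r/2)/21025 + 7363/(87*r + 435) + C

Factor the denominator: (r - 1)*(r + 4)*(r + 5)**2*(r**2 + 4).
Partial-fraction decomposition: -4*(1237*r - 1168)/(21025*(r**2 + 4)) - 343096/(7569*(r + 5)) - 7363/(87*(r + 5)**2) + 1239/(25*(r + 4)) + 1/(225*(r - 1)).
Integrate each term; A/(r−a) gives A·log|r−a|; the (Br+D)/(r²+p²) term gives a log and an atan.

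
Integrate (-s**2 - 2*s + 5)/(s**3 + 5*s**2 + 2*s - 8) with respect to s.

2*log(s - 1)/15 - 5*log(s + 2)/6 - 3*log(s + 4)/10 + C

Factor the denominator: (s - 1)*(s + 2)*(s + 4).
Partial-fraction decomposition: -3/(10*(s + 4)) - 5/(6*(s + 2)) + 2/(15*(s - 1)).
Integrate each term: A/(s−a) contributes A·log|s−a|.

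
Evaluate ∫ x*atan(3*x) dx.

Use integration by parts with u = arctan(3*x), dv = x dx.
Then du = 3/(9*x**2 + 1) dx.

x**2*atan(3*x)/2 - x/6 + atan(3*x)/18 + C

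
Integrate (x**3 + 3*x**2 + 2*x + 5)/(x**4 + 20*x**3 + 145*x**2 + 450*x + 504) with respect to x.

-log(x + 3)/12 + 19*log(x + 4)/6 - 115*log(x + 6)/6 + 205*log(x + 7)/12 + C

Factor the denominator: (x + 3)*(x + 4)*(x + 6)*(x + 7).
Partial-fraction decomposition: 205/(12*(x + 7)) - 115/(6*(x + 6)) + 19/(6*(x + 4)) - 1/(12*(x + 3)).
Integrate each term: A/(x−a) contributes A·log|x−a|.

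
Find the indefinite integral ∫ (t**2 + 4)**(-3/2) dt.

Substitute t = 2·tan(θ), so dt = 2·sec(θ)^2 dθ and the radical becomes sqrt(t**2 + 4) = 2·sec(θ) by the Pythagorean identity.
Integrate the resulting trig expression in θ, then back-substitute tan(θ) = t/2, sec(θ) = sqrt(t**2 + 4)/2 (absorbing any constant into C).

t/(4*sqrt(t**2 + 4)) + C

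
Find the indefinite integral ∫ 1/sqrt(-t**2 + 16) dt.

Substitute t = 4·sin(θ), so dt = 4·cos(θ) dθ and the radical becomes sqrt(-t**2 + 16) = 4·cos(θ) by the Pythagorean identity.
Integrate the resulting trig expression in θ, then back-substitute θ = asin(t/4), sin(θ) = t/4, cos(θ) = sqrt(-t**2 + 16)/4 (absorbing any constant into C).

asin(t/4) + C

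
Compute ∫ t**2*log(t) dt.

Use integration by parts with u = log(t), dv = t**2 dt.
Then du = 1/t dt and v = t**3/3.

t**3*log(t)/3 - t**3/9 + C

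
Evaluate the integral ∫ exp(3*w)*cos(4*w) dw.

Let I denote the integral. Integrate by parts with u = cos(4*w), dv = exp(3*w) dw, so v = exp(3*w)/3: I = exp(3*w)*cos(4*w)/3 + (4/3)·∫ exp(3*w)*sin(4*w) dw.
Apply parts again with u = sin(4*w), dv = exp(3*w) dw: ∫ exp(3*w)*sin(4*w) dw = exp(3*w)*sin(4*w)/3 − (4/3)·I. Substituting back brings back I: I = 4*exp(3*w)*sin(4*w)/9 + exp(3*w)*cos(4*w)/3 − (16/9)·I.
Solving for I: (1 + 16/9)·I equals the remaining terms, so I = (9/25)·(4*exp(3*w)*sin(4*w)/9 + exp(3*w)*cos(4*w)/3).

4*exp(3*w)*sin(4*w)/25 + 3*exp(3*w)*cos(4*w)/25 + C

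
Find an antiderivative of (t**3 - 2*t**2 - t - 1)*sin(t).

-t**3*cos(t) + 3*t**2*sin(t) + 2*t**2*cos(t) - 4*t*sin(t) + 7*t*cos(t) - 7*sin(t) - 3*cos(t) + C

Use integration by parts with u = t**3 - 2*t**2 - t - 1, dv = sin(t) dt, so v = -cos(t).
Apply parts 3 times (tabular method): alternate signs, differentiate u down to 0, integrate dv up.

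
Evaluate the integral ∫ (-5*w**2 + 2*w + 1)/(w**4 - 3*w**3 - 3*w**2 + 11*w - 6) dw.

Factor the denominator: (w - 3)*(w - 1)**2*(w + 2).
Partial-fraction decomposition: 23/(45*(w + 2)) + 25/(18*(w - 1)) + 1/(3*(w - 1)**2) - 19/(10*(w - 3)).
Integrate each term; A/(w−a) gives A·log|w−a|; A/(w−a)² gives −A/(w−a).

-19*log(w - 3)/10 + 25*log(w - 1)/18 + 23*log(w + 2)/45 - 1/(3*w - 3) + C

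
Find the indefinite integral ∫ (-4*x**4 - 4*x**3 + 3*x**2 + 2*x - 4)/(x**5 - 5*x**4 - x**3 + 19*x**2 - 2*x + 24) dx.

Factor the denominator: (x - 4)*(x - 3)*(x + 2)*(x**2 + 1).
Partial-fraction decomposition: (141*x - 337)/(850*(x**2 + 1)) - 14/(75*(x + 2)) + 403/(50*(x - 3)) - 614/(51*(x - 4)).
Integrate each term; A/(x−a) gives A·log|x−a|; the (Bx+D)/(x²+p²) term gives a log and an atan.

-614*log(x - 4)/51 + 403*log(x - 3)/50 - 14*log(x + 2)/75 + 141*log(x**2 + 1)/1700 - 337*atan(x)/850 + C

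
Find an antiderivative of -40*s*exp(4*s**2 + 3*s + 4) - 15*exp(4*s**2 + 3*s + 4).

-5*exp(4*s**2 + 3*s + 4) + C

Let u = 4*s**2 + 3*s + 4, so du = (8*s + 3) ds.
Rewriting, the integral becomes -5·∫ e^u du = -5·e^u.
Substituting back, u = 4*s**2 + 3*s + 4.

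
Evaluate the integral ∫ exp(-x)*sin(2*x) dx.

-exp(-x)*sin(2*x)/5 - 2*exp(-x)*cos(2*x)/5 + C

Let I denote the integral. Integrate by parts with u = sin(2*x), dv = exp(-x) dx, so v = -exp(-x): I = -exp(-x)*sin(2*x) + 2·∫ exp(-x)*cos(2*x) dx.
Apply parts again with u = cos(2*x), dv = exp(-x) dx: ∫ exp(-x)*cos(2*x) dx = -exp(-x)*cos(2*x) − 2·I. Substituting back brings back I: I = -exp(-x)*sin(2*x) - 2*exp(-x)*cos(2*x) − 4·I.
Solving for I: (1 + 4)·I equals the remaining terms, so I = (1/5)·(-exp(-x)*sin(2*x) - 2*exp(-x)*cos(2*x)).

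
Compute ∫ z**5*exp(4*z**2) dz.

(8*z**4 - 4*z**2 + 1)*exp(4*z**2)/64 + C

Let u = z², du = 2z dz; rewrite as (1/2)∫ u^2·exp(4u) du.
Now integrate by parts 2 times.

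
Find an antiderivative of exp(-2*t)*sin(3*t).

Let I denote the integral. Integrate by parts with u = sin(3*t), dv = exp(-2*t) dt, so v = -exp(-2*t)/2: I = -exp(-2*t)*sin(3*t)/2 + (3/2)·∫ exp(-2*t)*cos(3*t) dt.
Apply parts again with u = cos(3*t), dv = exp(-2*t) dt: ∫ exp(-2*t)*cos(3*t) dt = -exp(-2*t)*cos(3*t)/2 − (3/2)·I. Substituting back brings back I: I = -exp(-2*t)*sin(3*t)/2 - 3*exp(-2*t)*cos(3*t)/4 − (9/4)·I.
Solving for I: (1 + 9/4)·I equals the remaining terms, so I = (4/13)·(-exp(-2*t)*sin(3*t)/2 - 3*exp(-2*t)*cos(3*t)/4).

-2*exp(-2*t)*sin(3*t)/13 - 3*exp(-2*t)*cos(3*t)/13 + C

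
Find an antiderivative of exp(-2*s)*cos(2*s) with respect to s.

Let I denote the integral. Integrate by parts with u = cos(2*s), dv = exp(-2*s) ds, so v = -exp(-2*s)/2: I = -exp(-2*s)*cos(2*s)/2 − ∫ exp(-2*s)*sin(2*s) ds.
Apply parts again with u = sin(2*s), dv = exp(-2*s) ds: ∫ exp(-2*s)*sin(2*s) ds = -exp(-2*s)*sin(2*s)/2 + I. Substituting back brings back I: I = exp(-2*s)*sin(2*s)/2 - exp(-2*s)*cos(2*s)/2 − I.
Solving for I: (1 + 1)·I equals the remaining terms, so I = (1/2)·(exp(-2*s)*sin(2*s)/2 - exp(-2*s)*cos(2*s)/2).

exp(-2*s)*sin(2*s)/4 - exp(-2*s)*cos(2*s)/4 + C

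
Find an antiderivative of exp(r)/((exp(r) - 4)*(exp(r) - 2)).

log(exp(r) - 4)/2 - log(exp(r) - 2)/2 + C

Let u = e^r, du = e^r dr.
The integral becomes ∫ du/((u-4)(u-2)); decompose into partial fractions.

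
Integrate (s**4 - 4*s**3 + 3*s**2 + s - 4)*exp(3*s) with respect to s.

Use integration by parts with u = s**4 - 4*s**3 + 3*s**2 + s - 4, dv = exp(3*s) ds, so v = exp(3*s)/3.
Apply parts 4 times (tabular method): alternate signs, differentiate u down to 0, integrate dv up.

(27*s**4 - 144*s**3 + 225*s**2 - 123*s - 67)*exp(3*s)/81 + C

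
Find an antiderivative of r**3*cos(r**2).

Let u = r², du = 2r dr; rewrite as (1/2)∫ u^1·cos(1u) du.
Now integrate by parts 1 time.

r**2*sin(r**2)/2 + cos(r**2)/2 + C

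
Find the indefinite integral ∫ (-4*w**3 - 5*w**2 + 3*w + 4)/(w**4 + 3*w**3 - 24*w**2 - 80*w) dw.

-log(w)/20 - 202*log(w - 5)/135 - 265*log(w + 4)/108 - 14/(3*w + 12) + C

Factor the denominator: w*(w - 5)*(w + 4)**2.
Partial-fraction decomposition: -265/(108*(w + 4)) + 14/(3*(w + 4)**2) - 202/(135*(w - 5)) - 1/(20*w).
Integrate each term; A/(w−a) gives A·log|w−a|; A/(w−a)² gives −A/(w−a).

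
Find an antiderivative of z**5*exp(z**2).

Let u = z², du = 2z dz; rewrite as (1/2)∫ u^2·exp(1u) du.
Now integrate by parts 2 times.

(z**4 - 2*z**2 + 2)*exp(z**2)/2 + C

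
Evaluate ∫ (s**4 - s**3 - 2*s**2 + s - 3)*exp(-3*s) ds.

(-27*s**4 - 9*s**3 + 45*s**2 + 3*s + 82)*exp(-3*s)/81 + C

Use integration by parts with u = s**4 - s**3 - 2*s**2 + s - 3, dv = exp(-3*s) ds, so v = -exp(-3*s)/3.
Apply parts 4 times (tabular method): alternate signs, differentiate u down to 0, integrate dv up.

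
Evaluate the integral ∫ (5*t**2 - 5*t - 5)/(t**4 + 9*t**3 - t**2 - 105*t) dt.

log(t)/21 + 5*log(t - 3)/48 + 29*log(t + 5)/16 - 55*log(t + 7)/28 + C

Factor the denominator: t*(t - 3)*(t + 5)*(t + 7).
Partial-fraction decomposition: -55/(28*(t + 7)) + 29/(16*(t + 5)) + 5/(48*(t - 3)) + 1/(21*t).
Integrate each term: A/(t−a) contributes A·log|t−a|.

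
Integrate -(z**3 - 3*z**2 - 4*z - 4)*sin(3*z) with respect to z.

Use integration by parts with u = z**3 - 3*z**2 - 4*z - 4, dv = -sin(3*z) dz, so v = cos(3*z)/3.
Apply parts 3 times (tabular method): alternate signs, differentiate u down to 0, integrate dv up.

z**3*cos(3*z)/3 - z**2*sin(3*z)/3 - z**2*cos(3*z) + 2*z*sin(3*z)/3 - 14*z*cos(3*z)/9 + 14*sin(3*z)/27 - 10*cos(3*z)/9 + C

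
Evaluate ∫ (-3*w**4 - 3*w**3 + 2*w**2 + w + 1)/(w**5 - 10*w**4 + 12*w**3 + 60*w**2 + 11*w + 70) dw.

Factor the denominator: (w - 7)*(w - 5)*(w + 2)*(w**2 + 1).
Partial-fraction decomposition: 2*(9*w - 7)/(325*(w**2 + 1)) - 17/(315*(w + 2)) + 1097/(182*(w - 5)) - 4063/(450*(w - 7)).
Integrate each term; A/(w−a) gives A·log|w−a|; the (Bw+D)/(w²+p²) term gives a log and an atan.

-4063*log(w - 7)/450 + 1097*log(w - 5)/182 - 17*log(w + 2)/315 + 9*log(w**2 + 1)/325 - 14*atan(w)/325 + C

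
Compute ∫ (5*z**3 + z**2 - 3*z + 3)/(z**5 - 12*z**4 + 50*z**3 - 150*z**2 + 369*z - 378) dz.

873*log(z - 7)/580 - 23*log(z - 3)/12 + 41*log(z - 2)/65 - 124*log(z**2 + 9)/1131 - 395*atan(z/3)/1131 + C

Factor the denominator: (z - 7)*(z - 3)*(z - 2)*(z**2 + 9).
Partial-fraction decomposition: -(248*z + 1185)/(1131*(z**2 + 9)) + 41/(65*(z - 2)) - 23/(12*(z - 3)) + 873/(580*(z - 7)).
Integrate each term; A/(z−a) gives A·log|z−a|; the (Bz+D)/(z²+p²) term gives a log and an atan.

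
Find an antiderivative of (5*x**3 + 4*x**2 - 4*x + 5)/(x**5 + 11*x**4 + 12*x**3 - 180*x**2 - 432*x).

Factor the denominator: x*(x - 4)*(x + 3)*(x + 6)**2.
Partial-fraction decomposition: 281/(900*(x + 6)) + 907/(180*(x + 6)**2) - 82/(189*(x + 3)) + 373/(2800*(x - 4)) - 5/(432*x).
Integrate each term; A/(x−a) gives A·log|x−a|; A/(x−a)² gives −A/(x−a).

-5*log(x)/432 + 373*log(x - 4)/2800 - 82*log(x + 3)/189 + 281*log(x + 6)/900 - 907/(180*x + 1080) + C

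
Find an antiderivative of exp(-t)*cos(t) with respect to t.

exp(-t)*sin(t)/2 - exp(-t)*cos(t)/2 + C

Let I denote the integral. Integrate by parts with u = cos(t), dv = exp(-t) dt, so v = -exp(-t): I = -exp(-t)*cos(t) − ∫ exp(-t)*sin(t) dt.
Apply parts again with u = sin(t), dv = exp(-t) dt: ∫ exp(-t)*sin(t) dt = -exp(-t)*sin(t) + I. Substituting back brings back I: I = exp(-t)*sin(t) - exp(-t)*cos(t) − I.
Solving for I: (1 + 1)·I equals the remaining terms, so I = (1/2)·(exp(-t)*sin(t) - exp(-t)*cos(t)).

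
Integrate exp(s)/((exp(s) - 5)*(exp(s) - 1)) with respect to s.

Let u = e^s, du = e^s ds.
The integral becomes ∫ du/((u-1)(u-5)); decompose into partial fractions.

log(exp(s) - 5)/4 - log(exp(s) - 1)/4 + C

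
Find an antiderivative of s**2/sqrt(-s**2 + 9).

Substitute s = 3·sin(θ), so ds = 3·cos(θ) dθ and the radical becomes sqrt(-s**2 + 9) = 3·cos(θ) by the Pythagorean identity.
Integrate the resulting trig expression in θ, then back-substitute θ = asin(s/3), sin(θ) = s/3, cos(θ) = sqrt(-s**2 + 9)/3 (absorbing any constant into C).

-s*sqrt(-s**2 + 9)/2 + 9*asin(s/3)/2 + C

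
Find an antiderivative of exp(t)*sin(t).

Let I denote the integral. Integrate by parts with u = sin(t), dv = exp(t) dt, so v = exp(t): I = exp(t)*sin(t) − ∫ exp(t)*cos(t) dt.
Apply parts again with u = cos(t), dv = exp(t) dt: ∫ exp(t)*cos(t) dt = exp(t)*cos(t) + I. Substituting back brings back I: I = exp(t)*sin(t) - exp(t)*cos(t) − I.
Solving for I: (1 + 1)·I equals the remaining terms, so I = (1/2)·(exp(t)*sin(t) - exp(t)*cos(t)).

exp(t)*sin(t)/2 - exp(t)*cos(t)/2 + C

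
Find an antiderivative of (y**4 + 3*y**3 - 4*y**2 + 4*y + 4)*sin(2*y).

-y**4*cos(2*y)/2 + y**3*sin(2*y) - 3*y**3*cos(2*y)/2 + 9*y**2*sin(2*y)/4 + 7*y**2*cos(2*y)/2 - 7*y*sin(2*y)/2 + y*cos(2*y)/4 - sin(2*y)/8 - 15*cos(2*y)/4 + C

Use integration by parts with u = y**4 + 3*y**3 - 4*y**2 + 4*y + 4, dv = sin(2*y) dy, so v = -cos(2*y)/2.
Apply parts 4 times (tabular method): alternate signs, differentiate u down to 0, integrate dv up.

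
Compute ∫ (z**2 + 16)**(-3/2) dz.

Substitute z = 4·tan(θ), so dz = 4·sec(θ)^2 dθ and the radical becomes sqrt(z**2 + 16) = 4·sec(θ) by the Pythagorean identity.
Integrate the resulting trig expression in θ, then back-substitute tan(θ) = z/4, sec(θ) = sqrt(z**2 + 16)/4 (absorbing any constant into C).

z/(16*sqrt(z**2 + 16)) + C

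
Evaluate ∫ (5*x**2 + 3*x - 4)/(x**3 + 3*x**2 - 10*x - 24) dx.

10*log(x - 3)/7 - log(x + 2) + 32*log(x + 4)/7 + C

Factor the denominator: (x - 3)*(x + 2)*(x + 4).
Partial-fraction decomposition: 32/(7*(x + 4)) - 1/(x + 2) + 10/(7*(x - 3)).
Integrate each term: A/(x−a) contributes A·log|x−a|.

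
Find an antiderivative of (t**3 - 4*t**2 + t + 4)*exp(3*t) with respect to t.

(9*t**3 - 45*t**2 + 39*t + 23)*exp(3*t)/27 + C

Use integration by parts with u = t**3 - 4*t**2 + t + 4, dv = exp(3*t) dt, so v = exp(3*t)/3.
Apply parts 3 times (tabular method): alternate signs, differentiate u down to 0, integrate dv up.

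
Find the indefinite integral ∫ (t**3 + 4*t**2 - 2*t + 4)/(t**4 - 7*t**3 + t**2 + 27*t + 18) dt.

Factor the denominator: (t - 6)*(t - 3)*(t + 1)**2.
Partial-fraction decomposition: -97/(784*(t + 1)) + 9/(28*(t + 1)**2) - 61/(48*(t - 3)) + 352/(147*(t - 6)).
Integrate each term; A/(t−a) gives A·log|t−a|; A/(t−a)² gives −A/(t−a).

352*log(t - 6)/147 - 61*log(t - 3)/48 - 97*log(t + 1)/784 - 9/(28*t + 28) + C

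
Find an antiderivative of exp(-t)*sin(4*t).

-exp(-t)*sin(4*t)/17 - 4*exp(-t)*cos(4*t)/17 + C

Let I denote the integral. Integrate by parts with u = sin(4*t), dv = exp(-t) dt, so v = -exp(-t): I = -exp(-t)*sin(4*t) + 4·∫ exp(-t)*cos(4*t) dt.
Apply parts again with u = cos(4*t), dv = exp(-t) dt: ∫ exp(-t)*cos(4*t) dt = -exp(-t)*cos(4*t) − 4·I. Substituting back brings back I: I = -exp(-t)*sin(4*t) - 4*exp(-t)*cos(4*t) − 16·I.
Solving for I: (1 + 16)·I equals the remaining terms, so I = (1/17)·(-exp(-t)*sin(4*t) - 4*exp(-t)*cos(4*t)).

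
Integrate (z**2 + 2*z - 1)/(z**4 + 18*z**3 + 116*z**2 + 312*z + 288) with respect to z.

Factor the denominator: (z + 2)*(z + 4)*(z + 6)**2.
Partial-fraction decomposition: 29/(32*(z + 6)) + 23/(8*(z + 6)**2) - 7/(8*(z + 4)) - 1/(32*(z + 2)).
Integrate each term; A/(z−a) gives A·log|z−a|; A/(z−a)² gives −A/(z−a).

-log(z + 2)/32 - 7*log(z + 4)/8 + 29*log(z + 6)/32 - 23/(8*z + 48) + C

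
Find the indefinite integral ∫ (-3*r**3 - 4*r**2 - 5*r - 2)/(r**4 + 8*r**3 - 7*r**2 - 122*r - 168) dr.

-139*log(r - 4)/231 - 8*log(r + 2)/15 + 29*log(r + 3)/14 - 433*log(r + 7)/110 + C

Factor the denominator: (r - 4)*(r + 2)*(r + 3)*(r + 7).
Partial-fraction decomposition: -433/(110*(r + 7)) + 29/(14*(r + 3)) - 8/(15*(r + 2)) - 139/(231*(r - 4)).
Integrate each term: A/(r−a) contributes A·log|r−a|.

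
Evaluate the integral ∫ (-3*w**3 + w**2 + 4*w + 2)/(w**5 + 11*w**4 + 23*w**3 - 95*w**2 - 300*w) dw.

-log(w)/150 - 29*log(w - 3)/672 + 97*log(w + 4)/14 - 5503*log(w + 5)/800 + 191/(20*w + 100) + C

Factor the denominator: w*(w - 3)*(w + 4)*(w + 5)**2.
Partial-fraction decomposition: -5503/(800*(w + 5)) - 191/(20*(w + 5)**2) + 97/(14*(w + 4)) - 29/(672*(w - 3)) - 1/(150*w).
Integrate each term; A/(w−a) gives A·log|w−a|; A/(w−a)² gives −A/(w−a).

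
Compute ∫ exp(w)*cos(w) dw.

exp(w)*sin(w)/2 + exp(w)*cos(w)/2 + C

Let I denote the integral. Integrate by parts with u = cos(w), dv = exp(w) dw, so v = exp(w): I = exp(w)*cos(w) + ∫ exp(w)*sin(w) dw.
Apply parts again with u = sin(w), dv = exp(w) dw: ∫ exp(w)*sin(w) dw = exp(w)*sin(w) − I. Substituting back brings back I: I = exp(w)*sin(w) + exp(w)*cos(w) − I.
Solving for I: (1 + 1)·I equals the remaining terms, so I = (1/2)·(exp(w)*sin(w) + exp(w)*cos(w)).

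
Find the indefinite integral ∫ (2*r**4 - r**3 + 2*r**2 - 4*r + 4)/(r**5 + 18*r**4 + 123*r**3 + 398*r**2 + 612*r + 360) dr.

Factor the denominator: (r + 2)**2*(r + 3)*(r + 5)*(r + 6).
Partial-fraction decomposition: 727/(12*(r + 6)) - 161/(2*(r + 5)) + 223/(6*(r + 3)) - 61/(4*(r + 2)) + 5/(r + 2)**2.
Integrate each term; A/(r−a) gives A·log|r−a|; A/(r−a)² gives −A/(r−a).

-61*log(r + 2)/4 + 223*log(r + 3)/6 - 161*log(r + 5)/2 + 727*log(r + 6)/12 - 5/(r + 2) + C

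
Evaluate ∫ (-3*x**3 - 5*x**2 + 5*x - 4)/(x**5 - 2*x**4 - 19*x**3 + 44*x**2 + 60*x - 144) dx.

Factor the denominator: (x - 3)**2*(x - 2)*(x + 2)*(x + 4).
Partial-fraction decomposition: 22/(147*(x + 4)) + 1/(20*(x + 2)) - 19/(12*(x - 2)) + 339/(245*(x - 3)) - 23/(7*(x - 3)**2).
Integrate each term; A/(x−a) gives A·log|x−a|; A/(x−a)² gives −A/(x−a).

339*log(x - 3)/245 - 19*log(x - 2)/12 + log(x + 2)/20 + 22*log(x + 4)/147 + 23/(7*x - 21) + C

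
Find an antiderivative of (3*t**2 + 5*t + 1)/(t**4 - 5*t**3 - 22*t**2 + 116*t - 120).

Factor the denominator: (t - 6)*(t - 2)**2*(t + 5).
Partial-fraction decomposition: -51/(539*(t + 5)) - 545/(784*(t - 2)) - 23/(28*(t - 2)**2) + 139/(176*(t - 6)).
Integrate each term; A/(t−a) gives A·log|t−a|; A/(t−a)² gives −A/(t−a).

139*log(t - 6)/176 - 545*log(t - 2)/784 - 51*log(t + 5)/539 + 23/(28*t - 56) + C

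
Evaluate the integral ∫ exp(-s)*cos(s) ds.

exp(-s)*sin(s)/2 - exp(-s)*cos(s)/2 + C

Let I denote the integral. Integrate by parts with u = cos(s), dv = exp(-s) ds, so v = -exp(-s): I = -exp(-s)*cos(s) − ∫ exp(-s)*sin(s) ds.
Apply parts again with u = sin(s), dv = exp(-s) ds: ∫ exp(-s)*sin(s) ds = -exp(-s)*sin(s) + I. Substituting back brings back I: I = exp(-s)*sin(s) - exp(-s)*cos(s) − I.
Solving for I: (1 + 1)·I equals the remaining terms, so I = (1/2)·(exp(-s)*sin(s) - exp(-s)*cos(s)).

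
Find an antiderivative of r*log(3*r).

r**2*(log(r) + log(3))/2 - r**2/4 + C

Use integration by parts with u = log(3*r), dv = r dr.
Then du = 1/r dr and v = r**2/2.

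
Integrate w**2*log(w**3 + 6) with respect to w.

Let u = w**3 + 6, so du = (3*w**2) dw.
The integral becomes (1/3)·∫ log(u) du; integrate by parts with u′=log(u), dv′=du.

w**3*log(w**3 + 6)/3 - w**3/3 + 2*log(w**3 + 6) + C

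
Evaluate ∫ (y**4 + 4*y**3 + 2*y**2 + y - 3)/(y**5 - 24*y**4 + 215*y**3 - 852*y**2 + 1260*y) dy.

Factor the denominator: y*(y - 7)*(y - 6)**2*(y - 5).
Partial-fraction decomposition: -1177/(10*(y - 5)) - 1897/(12*(y - 6)) - 745/(2*(y - 6)**2) + 3875/(14*(y - 7)) - 1/(420*y).
Integrate each term; A/(y−a) gives A·log|y−a|; A/(y−a)² gives −A/(y−a).

-log(y)/420 + 3875*log(y - 7)/14 - 1897*log(y - 6)/12 - 1177*log(y - 5)/10 + 745/(2*y - 12) + C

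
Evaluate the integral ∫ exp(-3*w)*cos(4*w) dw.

4*exp(-3*w)*sin(4*w)/25 - 3*exp(-3*w)*cos(4*w)/25 + C

Let I denote the integral. Integrate by parts with u = cos(4*w), dv = exp(-3*w) dw, so v = -exp(-3*w)/3: I = -exp(-3*w)*cos(4*w)/3 − (4/3)·∫ exp(-3*w)*sin(4*w) dw.
Apply parts again with u = sin(4*w), dv = exp(-3*w) dw: ∫ exp(-3*w)*sin(4*w) dw = -exp(-3*w)*sin(4*w)/3 + (4/3)·I. Substituting back brings back I: I = 4*exp(-3*w)*sin(4*w)/9 - exp(-3*w)*cos(4*w)/3 − (16/9)·I.
Solving for I: (1 + 16/9)·I equals the remaining terms, so I = (9/25)·(4*exp(-3*w)*sin(4*w)/9 - exp(-3*w)*cos(4*w)/3).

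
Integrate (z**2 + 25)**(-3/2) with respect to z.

z/(25*sqrt(z**2 + 25)) + C

Substitute z = 5·tan(θ), so dz = 5·sec(θ)^2 dθ and the radical becomes sqrt(z**2 + 25) = 5·sec(θ) by the Pythagorean identity.
Integrate the resulting trig expression in θ, then back-substitute tan(θ) = z/5, sec(θ) = sqrt(z**2 + 25)/5 (absorbing any constant into C).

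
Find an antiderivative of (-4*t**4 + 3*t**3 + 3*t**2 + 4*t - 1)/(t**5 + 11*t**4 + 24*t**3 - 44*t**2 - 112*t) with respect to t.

Factor the denominator: t*(t - 2)*(t + 2)*(t + 4)*(t + 7).
Partial-fraction decomposition: -701/(63*(t + 7)) + 395/(48*(t + 4)) - 17/(16*(t + 2)) - 7/(144*(t - 2)) + 1/(112*t).
Integrate each term: A/(t−a) contributes A·log|t−a|.

log(t)/112 - 7*log(t - 2)/144 - 17*log(t + 2)/16 + 395*log(t + 4)/48 - 701*log(t + 7)/63 + C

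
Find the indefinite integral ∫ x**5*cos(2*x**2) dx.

x**4*sin(2*x**2)/4 + x**2*cos(2*x**2)/4 - sin(2*x**2)/8 + C

Let u = x², du = 2x dx; rewrite as (1/2)∫ u^2·cos(2u) du.
Now integrate by parts 2 times.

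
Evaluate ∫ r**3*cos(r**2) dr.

r**2*sin(r**2)/2 + cos(r**2)/2 + C

Let u = r², du = 2r dr; rewrite as (1/2)∫ u^1·cos(1u) du.
Now integrate by parts 1 time.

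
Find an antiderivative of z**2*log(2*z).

Use integration by parts with u = log(2*z), dv = z**2 dz.
Then du = 1/z dz and v = z**3/3.

z**3*(log(z) + log(2))/3 - z**3/9 + C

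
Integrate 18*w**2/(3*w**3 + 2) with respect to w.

Let u = 3*w**3 + 2, so du = (9*w**2) dw.
Rewriting, the integral becomes 2·∫ 1/u du = 2·log(u).
Substituting back, u = 3*w**3 + 2.

2*log(3*w**3 + 2) + C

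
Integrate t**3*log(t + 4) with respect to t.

t**4*log(t + 4)/4 - t**4/16 + t**3/3 - 2*t**2 + 16*t - 64*log(t + 4) + C

Use integration by parts with u = log(t + 4), dv = t**3 dt.
Then du = 1/(t + 4) dt and v = t**4/4.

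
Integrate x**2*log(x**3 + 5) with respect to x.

x**3*log(x**3 + 5)/3 - x**3/3 + 5*log(x**3 + 5)/3 + C

Let u = x**3 + 5, so du = (3*x**2) dx.
The integral becomes (1/3)·∫ log(u) du; integrate by parts with u′=log(u), dv′=du.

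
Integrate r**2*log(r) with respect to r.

r**3*log(r)/3 - r**3/9 + C

Use integration by parts with u = log(r), dv = r**2 dr.
Then du = 1/r dr and v = r**3/3.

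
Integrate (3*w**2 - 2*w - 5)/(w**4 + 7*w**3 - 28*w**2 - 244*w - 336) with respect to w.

7*log(w - 6)/80 - 11*log(w + 2)/80 + 17*log(w + 4)/20 - 4*log(w + 7)/5 + C

Factor the denominator: (w - 6)*(w + 2)*(w + 4)*(w + 7).
Partial-fraction decomposition: -4/(5*(w + 7)) + 17/(20*(w + 4)) - 11/(80*(w + 2)) + 7/(80*(w - 6)).
Integrate each term: A/(w−a) contributes A·log|w−a|.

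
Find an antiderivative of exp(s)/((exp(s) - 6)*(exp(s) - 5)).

Let u = e^s, du = e^s ds.
The integral becomes ∫ du/((u-5)(u-6)); decompose into partial fractions.

log(exp(s) - 6) - log(exp(s) - 5) + C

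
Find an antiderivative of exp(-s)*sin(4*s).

Let I denote the integral. Integrate by parts with u = sin(4*s), dv = exp(-s) ds, so v = -exp(-s): I = -exp(-s)*sin(4*s) + 4·∫ exp(-s)*cos(4*s) ds.
Apply parts again with u = cos(4*s), dv = exp(-s) ds: ∫ exp(-s)*cos(4*s) ds = -exp(-s)*cos(4*s) − 4·I. Substituting back brings back I: I = -exp(-s)*sin(4*s) - 4*exp(-s)*cos(4*s) − 16·I.
Solving for I: (1 + 16)·I equals the remaining terms, so I = (1/17)·(-exp(-s)*sin(4*s) - 4*exp(-s)*cos(4*s)).

-exp(-s)*sin(4*s)/17 - 4*exp(-s)*cos(4*s)/17 + C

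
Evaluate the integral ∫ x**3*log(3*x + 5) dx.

x**4*log(3*x + 5)/4 - x**4/16 + 5*x**3/36 - 25*x**2/72 + 125*x/108 - 625*log(3*x + 5)/324 + C

Use integration by parts with u = log(3*x + 5), dv = x**3 dx.
Then du = 3/(3*x + 5) dx and v = x**4/4.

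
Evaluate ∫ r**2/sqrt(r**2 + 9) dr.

r*sqrt(r**2 + 9)/2 - 9*log(r + sqrt(r**2 + 9))/2 + C

Substitute r = 3·tan(θ), so dr = 3·sec(θ)^2 dθ and the radical becomes sqrt(r**2 + 9) = 3·sec(θ) by the Pythagorean identity.
Integrate the resulting trig expression in θ, then back-substitute tan(θ) = r/3, sec(θ) = sqrt(r**2 + 9)/3 (absorbing any constant into C).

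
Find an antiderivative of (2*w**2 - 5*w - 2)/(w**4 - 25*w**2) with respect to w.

log(w)/5 + 23*log(w - 5)/250 - 73*log(w + 5)/250 - 2/(25*w) + C

Factor the denominator: w**2*(w - 5)*(w + 5).
Partial-fraction decomposition: -73/(250*(w + 5)) + 23/(250*(w - 5)) + 1/(5*w) + 2/(25*w**2).
Integrate each term; A/(w−a) gives A·log|w−a|; A/(w−a)² gives −A/(w−a).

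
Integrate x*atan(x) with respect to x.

Use integration by parts with u = arctan(x), dv = x dx.
Then du = 1/(x**2 + 1) dx.

x**2*atan(x)/2 - x/2 + atan(x)/2 + C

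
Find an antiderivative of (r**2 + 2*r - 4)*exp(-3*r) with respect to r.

(-9*r**2 - 24*r + 28)*exp(-3*r)/27 + C

Use integration by parts with u = r**2 + 2*r - 4, dv = exp(-3*r) dr, so v = -exp(-3*r)/3.
Apply parts 2 times (tabular method): alternate signs, differentiate u down to 0, integrate dv up.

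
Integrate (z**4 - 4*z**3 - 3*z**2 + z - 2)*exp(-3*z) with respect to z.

Use integration by parts with u = z**4 - 4*z**3 - 3*z**2 + z - 2, dv = exp(-3*z) dz, so v = -exp(-3*z)/3.
Apply parts 4 times (tabular method): alternate signs, differentiate u down to 0, integrate dv up.

(-27*z**4 + 72*z**3 + 153*z**2 + 75*z + 79)*exp(-3*z)/81 + C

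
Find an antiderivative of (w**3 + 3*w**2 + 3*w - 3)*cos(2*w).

Use integration by parts with u = w**3 + 3*w**2 + 3*w - 3, dv = cos(2*w) dw, so v = sin(2*w)/2.
Apply parts 3 times (tabular method): alternate signs, differentiate u down to 0, integrate dv up.

w**3*sin(2*w)/2 + 3*w**2*sin(2*w)/2 + 3*w**2*cos(2*w)/4 + 3*w*sin(2*w)/4 + 3*w*cos(2*w)/2 - 9*sin(2*w)/4 + 3*cos(2*w)/8 + C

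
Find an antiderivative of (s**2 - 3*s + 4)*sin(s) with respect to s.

-s**2*cos(s) + 2*s*sin(s) + 3*s*cos(s) - 3*sin(s) - 2*cos(s) + C

Use integration by parts with u = s**2 - 3*s + 4, dv = sin(s) ds, so v = -cos(s).
Apply parts 2 times (tabular method): alternate signs, differentiate u down to 0, integrate dv up.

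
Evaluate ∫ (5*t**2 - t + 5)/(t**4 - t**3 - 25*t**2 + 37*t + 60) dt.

9*log(t - 4)/5 - 47*log(t - 3)/32 + 11*log(t + 1)/80 - 15*log(t + 5)/32 + C

Factor the denominator: (t - 4)*(t - 3)*(t + 1)*(t + 5).
Partial-fraction decomposition: -15/(32*(t + 5)) + 11/(80*(t + 1)) - 47/(32*(t - 3)) + 9/(5*(t - 4)).
Integrate each term: A/(t−a) contributes A·log|t−a|.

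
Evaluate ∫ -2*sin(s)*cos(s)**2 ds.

Let u = cos(s), so du = (-sin(s)) ds.
Rewriting, the integral becomes 2·∫ u^2 du = 2·u^3/3.
Substituting back, u = cos(s).

2*cos(s)**3/3 + C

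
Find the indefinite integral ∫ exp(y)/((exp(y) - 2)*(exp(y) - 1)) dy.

log(exp(y) - 2) - log(exp(y) - 1) + C

Let u = e^y, du = e^y dy.
The integral becomes ∫ du/((u-1)(u-2)); decompose into partial fractions.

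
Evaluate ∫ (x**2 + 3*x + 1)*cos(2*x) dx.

x**2*sin(2*x)/2 + 3*x*sin(2*x)/2 + x*cos(2*x)/2 + sin(2*x)/4 + 3*cos(2*x)/4 + C

Use integration by parts with u = x**2 + 3*x + 1, dv = cos(2*x) dx, so v = sin(2*x)/2.
Apply parts 2 times (tabular method): alternate signs, differentiate u down to 0, integrate dv up.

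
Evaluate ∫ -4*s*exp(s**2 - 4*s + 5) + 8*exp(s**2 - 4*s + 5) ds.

-2*exp(s**2 - 4*s + 5) + C

Let u = s**2 - 4*s + 5, so du = (2*s - 4) ds.
Rewriting, the integral becomes -2·∫ e^u du = -2·e^u.
Substituting back, u = s**2 - 4*s + 5.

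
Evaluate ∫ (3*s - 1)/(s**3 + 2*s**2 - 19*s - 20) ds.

Factor the denominator: (s - 4)*(s + 1)*(s + 5).
Partial-fraction decomposition: -4/(9*(s + 5)) + 1/(5*(s + 1)) + 11/(45*(s - 4)).
Integrate each term: A/(s−a) contributes A·log|s−a|.

11*log(s - 4)/45 + log(s + 1)/5 - 4*log(s + 5)/9 + C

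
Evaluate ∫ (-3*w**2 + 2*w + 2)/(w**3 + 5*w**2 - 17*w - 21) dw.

-19*log(w - 3)/40 + log(w + 1)/8 - 53*log(w + 7)/20 + C

Factor the denominator: (w - 3)*(w + 1)*(w + 7).
Partial-fraction decomposition: -53/(20*(w + 7)) + 1/(8*(w + 1)) - 19/(40*(w - 3)).
Integrate each term: A/(w−a) contributes A·log|w−a|.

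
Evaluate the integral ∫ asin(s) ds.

Use integration by parts with u = arcsin(s), dv = ds.
Then du = 1/sqrt(-s**2 + 1) ds.

s*asin(s) + sqrt(-s**2 + 1) + C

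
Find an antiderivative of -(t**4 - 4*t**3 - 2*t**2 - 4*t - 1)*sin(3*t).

Use integration by parts with u = t**4 - 4*t**3 - 2*t**2 - 4*t - 1, dv = -sin(3*t) dt, so v = cos(3*t)/3.
Apply parts 4 times (tabular method): alternate signs, differentiate u down to 0, integrate dv up.

t**4*cos(3*t)/3 - 4*t**3*sin(3*t)/9 - 4*t**3*cos(3*t)/3 + 4*t**2*sin(3*t)/3 - 10*t**2*cos(3*t)/9 + 20*t*sin(3*t)/27 - 4*t*cos(3*t)/9 + 4*sin(3*t)/27 - 7*cos(3*t)/81 + C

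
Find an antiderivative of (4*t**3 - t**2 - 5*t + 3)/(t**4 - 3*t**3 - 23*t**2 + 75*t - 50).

151*log(t - 5)/40 - log(t - 2) + log(t - 1)/24 + 71*log(t + 5)/60 + C

Factor the denominator: (t - 5)*(t - 2)*(t - 1)*(t + 5).
Partial-fraction decomposition: 71/(60*(t + 5)) + 1/(24*(t - 1)) - 1/(t - 2) + 151/(40*(t - 5)).
Integrate each term: A/(t−a) contributes A·log|t−a|.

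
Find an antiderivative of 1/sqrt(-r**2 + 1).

Substitute r = sin(θ), so dr = cos(θ) dθ and the radical becomes sqrt(-r**2 + 1) = cos(θ) by the Pythagorean identity.
Integrate the resulting trig expression in θ, then back-substitute θ = asin(r), sin(θ) = r, cos(θ) = sqrt(-r**2 + 1) (absorbing any constant into C).

asin(r) + C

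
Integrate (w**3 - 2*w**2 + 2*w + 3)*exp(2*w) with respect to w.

(4*w**3 - 14*w**2 + 22*w + 1)*exp(2*w)/8 + C

Use integration by parts with u = w**3 - 2*w**2 + 2*w + 3, dv = exp(2*w) dw, so v = exp(2*w)/2.
Apply parts 3 times (tabular method): alternate signs, differentiate u down to 0, integrate dv up.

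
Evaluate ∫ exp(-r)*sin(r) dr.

Let I denote the integral. Integrate by parts with u = sin(r), dv = exp(-r) dr, so v = -exp(-r): I = -exp(-r)*sin(r) + ∫ exp(-r)*cos(r) dr.
Apply parts again with u = cos(r), dv = exp(-r) dr: ∫ exp(-r)*cos(r) dr = -exp(-r)*cos(r) − I. Substituting back brings back I: I = -exp(-r)*sin(r) - exp(-r)*cos(r) − I.
Solving for I: (1 + 1)·I equals the remaining terms, so I = (1/2)·(-exp(-r)*sin(r) - exp(-r)*cos(r)).

-exp(-r)*sin(r)/2 - exp(-r)*cos(r)/2 + C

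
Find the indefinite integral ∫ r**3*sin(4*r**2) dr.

Let u = r², du = 2r dr; rewrite as (1/2)∫ u^1·sin(4u) du.
Now integrate by parts 1 time.

-r**2*cos(4*r**2)/8 + sin(4*r**2)/32 + C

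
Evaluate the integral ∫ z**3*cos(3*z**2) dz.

z**2*sin(3*z**2)/6 + cos(3*z**2)/18 + C

Let u = z², du = 2z dz; rewrite as (1/2)∫ u^1·cos(3u) du.
Now integrate by parts 1 time.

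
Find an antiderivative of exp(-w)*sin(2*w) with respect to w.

Let I denote the integral. Integrate by parts with u = sin(2*w), dv = exp(-w) dw, so v = -exp(-w): I = -exp(-w)*sin(2*w) + 2·∫ exp(-w)*cos(2*w) dw.
Apply parts again with u = cos(2*w), dv = exp(-w) dw: ∫ exp(-w)*cos(2*w) dw = -exp(-w)*cos(2*w) − 2·I. Substituting back brings back I: I = -exp(-w)*sin(2*w) - 2*exp(-w)*cos(2*w) − 4·I.
Solving for I: (1 + 4)·I equals the remaining terms, so I = (1/5)·(-exp(-w)*sin(2*w) - 2*exp(-w)*cos(2*w)).

-exp(-w)*sin(2*w)/5 - 2*exp(-w)*cos(2*w)/5 + C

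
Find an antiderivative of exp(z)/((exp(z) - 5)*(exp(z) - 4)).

Let u = e^z, du = e^z dz.
The integral becomes ∫ du/((u-5)(u-4)); decompose into partial fractions.

log(exp(z) - 5) - log(exp(z) - 4) + C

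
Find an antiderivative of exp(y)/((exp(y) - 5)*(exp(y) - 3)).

log(exp(y) - 5)/2 - log(exp(y) - 3)/2 + C

Let u = e^y, du = e^y dy.
The integral becomes ∫ du/((u-5)(u-3)); decompose into partial fractions.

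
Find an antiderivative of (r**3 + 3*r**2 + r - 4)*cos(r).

Use integration by parts with u = r**3 + 3*r**2 + r - 4, dv = cos(r) dr, so v = sin(r).
Apply parts 3 times (tabular method): alternate signs, differentiate u down to 0, integrate dv up.

r**3*sin(r) + 3*r**2*sin(r) + 3*r**2*cos(r) - 5*r*sin(r) + 6*r*cos(r) - 10*sin(r) - 5*cos(r) + C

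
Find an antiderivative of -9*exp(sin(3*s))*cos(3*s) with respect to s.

-3*exp(sin(3*s)) + C

Let u = sin(3*s), so du = (3*cos(3*s)) ds.
Rewriting, the integral becomes -3·∫ e^u du = -3·e^u.
Substituting back, u = sin(3*s).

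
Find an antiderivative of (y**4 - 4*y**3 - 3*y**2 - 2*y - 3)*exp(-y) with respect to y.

(-y**4 + 3*y**2 + 8*y + 11)*exp(-y) + C

Use integration by parts with u = y**4 - 4*y**3 - 3*y**2 - 2*y - 3, dv = exp(-y) dy, so v = -exp(-y).
Apply parts 4 times (tabular method): alternate signs, differentiate u down to 0, integrate dv up.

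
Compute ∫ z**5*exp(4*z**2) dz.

(8*z**4 - 4*z**2 + 1)*exp(4*z**2)/64 + C

Let u = z², du = 2z dz; rewrite as (1/2)∫ u^2·exp(4u) du.
Now integrate by parts 2 times.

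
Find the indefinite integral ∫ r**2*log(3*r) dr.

r**3*(log(r) + log(3))/3 - r**3/9 + C

Use integration by parts with u = log(3*r), dv = r**2 dr.
Then du = 1/r dr and v = r**3/3.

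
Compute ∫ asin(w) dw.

w*asin(w) + sqrt(-w**2 + 1) + C

Use integration by parts with u = arcsin(w), dv = dw.
Then du = 1/sqrt(-w**2 + 1) dw.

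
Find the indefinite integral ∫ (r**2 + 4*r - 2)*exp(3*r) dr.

(9*r**2 + 30*r - 28)*exp(3*r)/27 + C

Use integration by parts with u = r**2 + 4*r - 2, dv = exp(3*r) dr, so v = exp(3*r)/3.
Apply parts 2 times (tabular method): alternate signs, differentiate u down to 0, integrate dv up.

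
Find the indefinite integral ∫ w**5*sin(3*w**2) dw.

-w**4*cos(3*w**2)/6 + w**2*sin(3*w**2)/9 + cos(3*w**2)/27 + C

Let u = w², du = 2w dw; rewrite as (1/2)∫ u^2·sin(3u) du.
Now integrate by parts 2 times.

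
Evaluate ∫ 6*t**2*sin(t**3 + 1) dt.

Let u = t**3 + 1, so du = (3*t**2) dt.
Rewriting, the integral becomes 2·∫ sin(u) du = 2·-cos(u).
Substituting back, u = t**3 + 1.

-2*cos(t**3 + 1) + C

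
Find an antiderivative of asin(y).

y*asin(y) + sqrt(-y**2 + 1) + C

Use integration by parts with u = arcsin(y), dv = dy.
Then du = 1/sqrt(-y**2 + 1) dy.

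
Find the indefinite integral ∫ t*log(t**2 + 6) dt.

t**2*log(t**2 + 6)/2 - t**2/2 + 3*log(t**2 + 6) + C

Let u = t**2 + 6, so du = (2*t) dt.
The integral becomes (1/2)·∫ log(u) du; integrate by parts with u′=log(u), dv′=du.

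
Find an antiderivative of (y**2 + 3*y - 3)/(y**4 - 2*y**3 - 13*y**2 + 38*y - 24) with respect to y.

15*log(y - 3)/14 - 7*log(y - 2)/6 + log(y - 1)/10 - log(y + 4)/210 + C

Factor the denominator: (y - 3)*(y - 2)*(y - 1)*(y + 4).
Partial-fraction decomposition: -1/(210*(y + 4)) + 1/(10*(y - 1)) - 7/(6*(y - 2)) + 15/(14*(y - 3)).
Integrate each term: A/(y−a) contributes A·log|y−a|.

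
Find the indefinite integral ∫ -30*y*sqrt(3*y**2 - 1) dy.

Let u = 3*y**2 - 1, so du = (6*y) dy.
Rewriting, the integral becomes -5·∫ √u du = -5·(2/3)u^(3/2).
Substituting back, u = 3*y**2 - 1.

-10*(3*y**2 - 1)**(3/2)/3 + C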